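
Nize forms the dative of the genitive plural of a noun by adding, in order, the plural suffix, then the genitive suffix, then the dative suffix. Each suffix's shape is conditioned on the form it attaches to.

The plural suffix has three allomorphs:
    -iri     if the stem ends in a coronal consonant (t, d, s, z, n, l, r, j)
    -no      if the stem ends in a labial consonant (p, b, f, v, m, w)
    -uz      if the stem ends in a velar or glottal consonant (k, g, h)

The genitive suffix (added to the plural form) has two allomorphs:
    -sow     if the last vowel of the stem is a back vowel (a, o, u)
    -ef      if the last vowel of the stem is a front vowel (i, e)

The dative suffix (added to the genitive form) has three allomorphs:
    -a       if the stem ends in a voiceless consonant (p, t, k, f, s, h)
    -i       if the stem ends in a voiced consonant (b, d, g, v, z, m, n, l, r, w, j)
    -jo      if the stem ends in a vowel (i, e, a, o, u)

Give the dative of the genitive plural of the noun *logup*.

logupnosowi

Since the final consonant of *logup* is /p/ (labial), it takes -no, giving *logupno*.
The plural form *logupno*: last vowel = /o/, a back vowel → -sow → *logupnosow*.
The final sound of the genitive form *logupnosow* is /w/, which is a voiced consonant, so the dative suffix is -i, giving *logupnosowi*.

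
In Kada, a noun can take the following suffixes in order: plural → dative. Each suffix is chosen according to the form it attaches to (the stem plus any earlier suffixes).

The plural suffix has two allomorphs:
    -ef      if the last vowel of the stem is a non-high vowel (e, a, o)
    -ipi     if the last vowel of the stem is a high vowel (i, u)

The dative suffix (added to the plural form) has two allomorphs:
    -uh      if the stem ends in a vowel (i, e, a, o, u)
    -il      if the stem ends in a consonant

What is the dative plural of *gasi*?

gasiipiuh

Since the last vowel of *gasi* is /i/ (a high vowel), it takes -ipi, giving *gasiipi*.
The plural form *gasiipi*: final sound = /i/, a vowel → -uh → *gasiipiuh*.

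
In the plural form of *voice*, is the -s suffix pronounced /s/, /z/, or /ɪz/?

The stem *voice* ends in a sibilant (/s, z, ʃ, ʒ, tʃ, dʒ/).
The plural suffix surfaces as /ɪz/ after sibilants, /s/ after other voiceless consonants, and /z/ after other voiced sounds.
So the plural -s on *voice* is pronounced /ɪz/.

/ɪz/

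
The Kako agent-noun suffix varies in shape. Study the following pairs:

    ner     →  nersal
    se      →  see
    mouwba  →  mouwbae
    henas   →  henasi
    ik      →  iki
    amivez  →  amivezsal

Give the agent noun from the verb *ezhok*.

Looking at the final sound of each stem: -i when the stem ends in a voiceless consonant (*henas*, *ik*); -sal when the stem ends in a voiced consonant (*ner*, *amivez*); -e when the stem ends in a vowel (*se*, *mouwba*).
*ezhok*: final sound = /k/, a voiceless consonant → -i → *ezhoki*.

ezhoki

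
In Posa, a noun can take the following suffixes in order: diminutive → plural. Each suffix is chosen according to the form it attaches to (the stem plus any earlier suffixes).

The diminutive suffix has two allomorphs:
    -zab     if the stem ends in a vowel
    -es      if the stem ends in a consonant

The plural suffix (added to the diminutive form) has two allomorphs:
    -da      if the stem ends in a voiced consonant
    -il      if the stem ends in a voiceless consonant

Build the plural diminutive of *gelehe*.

*gelehe* — final sound /e/ (a vowel) → -zab → *gelehezab*.
Since the final consonant of the diminutive form *gelehezab* is /b/ (voiced), it takes -da, giving *gelehezabda*.

gelehezabda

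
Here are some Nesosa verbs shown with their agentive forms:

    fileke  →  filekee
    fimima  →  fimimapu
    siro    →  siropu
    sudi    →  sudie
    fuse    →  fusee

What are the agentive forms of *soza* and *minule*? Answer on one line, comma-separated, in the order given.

The pattern is front/back vowel harmony: -e when the last vowel of the stem is a front vowel (*fileke*, *sudi*, *fuse*); -pu when the last vowel of the stem is a back vowel (*fimima*, *siro*).
Since the last vowel of *soza* is /a/ (a back vowel), it takes -pu, giving *sozapu*.
*minule* — last vowel /e/ (a front vowel) → -e → *minulee*.

sozapu, minulee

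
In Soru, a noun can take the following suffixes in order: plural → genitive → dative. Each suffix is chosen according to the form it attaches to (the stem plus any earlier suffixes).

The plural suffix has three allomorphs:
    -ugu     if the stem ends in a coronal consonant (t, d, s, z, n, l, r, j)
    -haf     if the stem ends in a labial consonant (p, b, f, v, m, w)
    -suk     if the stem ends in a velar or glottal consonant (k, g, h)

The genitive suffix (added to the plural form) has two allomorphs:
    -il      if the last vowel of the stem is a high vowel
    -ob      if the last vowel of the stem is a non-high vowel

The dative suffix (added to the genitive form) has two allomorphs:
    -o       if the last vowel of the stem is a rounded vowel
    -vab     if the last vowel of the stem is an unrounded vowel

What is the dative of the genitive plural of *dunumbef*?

*dunumbef* — final consonant /f/ (labial) → -haf → *dunumbefhaf*.
The plural form *dunumbefhaf*: last vowel = /a/, a non-high vowel → -ob → *dunumbefhafob*.
The last vowel of the genitive form *dunumbefhafob* is /o/, which is a rounded vowel, so the dative suffix is -o, giving *dunumbefhafobo*.

dunumbefhafobo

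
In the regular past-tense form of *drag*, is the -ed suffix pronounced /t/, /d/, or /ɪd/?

/d/

The stem *drag* ends in a voiced sound other than /d/.
The -ed suffix is realized as /ɪd/ after /t, d/; as /t/ after other voiceless consonants; and as /d/ after other voiced sounds.
So -ed on *drag* is pronounced /d/.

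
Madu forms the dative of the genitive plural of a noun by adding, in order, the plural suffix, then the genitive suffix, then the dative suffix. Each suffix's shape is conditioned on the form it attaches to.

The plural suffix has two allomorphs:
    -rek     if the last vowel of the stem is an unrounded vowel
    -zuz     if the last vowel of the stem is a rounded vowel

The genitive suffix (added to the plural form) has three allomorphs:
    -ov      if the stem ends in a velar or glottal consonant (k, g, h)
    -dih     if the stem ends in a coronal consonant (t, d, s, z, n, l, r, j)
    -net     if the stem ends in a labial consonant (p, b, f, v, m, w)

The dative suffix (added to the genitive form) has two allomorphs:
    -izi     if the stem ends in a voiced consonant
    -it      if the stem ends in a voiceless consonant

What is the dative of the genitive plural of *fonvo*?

fonvozuzdihit

*fonvo* — last vowel /o/ (a rounded vowel) → -zuz → *fonvozuz*.
The plural form *fonvozuz* — final consonant /z/ (coronal) → -dih → *fonvozuzdih*.
The final consonant of the genitive form *fonvozuzdih* is /h/, which is voiceless, so the dative suffix is -it, giving *fonvozuzdihit*.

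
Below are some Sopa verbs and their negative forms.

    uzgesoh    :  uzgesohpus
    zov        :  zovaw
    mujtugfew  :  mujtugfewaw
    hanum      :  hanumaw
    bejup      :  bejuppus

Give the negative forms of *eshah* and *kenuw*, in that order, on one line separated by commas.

eshahpus, kenuwaw

The pattern is voicing of the final consonant: -pus when the stem ends in a voiceless consonant (*uzgesoh*, *bejup*); -aw when the stem ends in a voiced consonant (*zov*, *mujtugfew*, *hanum*).
The final consonant of *eshah* is /h/, which is voiceless, so the suffix is -pus, giving *eshahpus*.
*kenuw* — final consonant /w/ (voiced) → -aw → *kenuwaw*.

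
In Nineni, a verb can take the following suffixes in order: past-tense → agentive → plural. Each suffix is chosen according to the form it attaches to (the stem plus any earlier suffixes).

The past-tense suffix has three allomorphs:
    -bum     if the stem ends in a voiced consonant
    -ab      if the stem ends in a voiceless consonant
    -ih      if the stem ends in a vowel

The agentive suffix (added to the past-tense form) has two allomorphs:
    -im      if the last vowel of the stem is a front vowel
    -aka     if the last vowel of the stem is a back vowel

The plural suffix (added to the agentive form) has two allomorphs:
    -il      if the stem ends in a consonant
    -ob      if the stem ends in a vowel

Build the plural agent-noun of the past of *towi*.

towiihimil

*towi* — final sound /i/ (a vowel) → -ih → *towiih*.
The past-tense form *towiih* — last vowel /i/ (a front vowel) → -im → *towiihim*.
Since the final sound of the agentive form *towiihim* is /m/ (a consonant), it takes -il, giving *towiihimil*.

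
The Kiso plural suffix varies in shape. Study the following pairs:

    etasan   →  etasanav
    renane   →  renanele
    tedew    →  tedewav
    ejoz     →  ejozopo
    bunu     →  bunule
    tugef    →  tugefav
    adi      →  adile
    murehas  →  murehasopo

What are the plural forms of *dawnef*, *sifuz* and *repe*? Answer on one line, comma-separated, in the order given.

The suffix is conditioned by the final sound: -opo when the stem ends in a sibilant (*ejoz*, *murehas*); -av when the stem ends in a non-sibilant consonant (*etasan*, *tedew*, *tugef*); -le when the stem ends in a vowel (*renane*, *bunu*, *adi*).
*dawnef*: final sound = /f/, a non-sibilant consonant → -av → *dawnefav*.
Since the final sound of *sifuz* is /z/ (a sibilant), it takes -opo, giving *sifuzopo*.
Since the final sound of *repe* is /e/ (a vowel), it takes -le, giving *repele*.

dawnefav, sifuzopo, repele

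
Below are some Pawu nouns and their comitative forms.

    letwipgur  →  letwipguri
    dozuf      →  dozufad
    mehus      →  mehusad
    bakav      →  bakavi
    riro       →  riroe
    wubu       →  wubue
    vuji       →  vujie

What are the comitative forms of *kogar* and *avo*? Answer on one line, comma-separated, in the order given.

The suffix is conditioned by the final sound: -ad when the stem ends in a voiceless consonant (*dozuf*, *mehus*); -i when the stem ends in a voiced consonant (*letwipgur*, *bakav*); -e when the stem ends in a vowel (*riro*, *wubu*, *vuji*).
The final sound of *kogar* is /r/, which is a voiced consonant, so the suffix is -i, giving *kogari*.
*avo*: final sound = /o/, a vowel → -e → *avoe*.

kogari, avoe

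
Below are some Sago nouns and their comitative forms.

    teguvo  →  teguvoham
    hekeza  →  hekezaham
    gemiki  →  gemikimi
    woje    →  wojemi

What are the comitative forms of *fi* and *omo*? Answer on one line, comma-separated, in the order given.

fimi, omoham

Looking at the last vowel of each stem: -mi when the last vowel of the stem is a front vowel (*gemiki*, *woje*); -ham when the last vowel of the stem is a back vowel (*teguvo*, *hekeza*).
The last vowel of *fi* is /i/, which is a front vowel, so the suffix is -mi, giving *fimi*.
*omo* — last vowel /o/ (a back vowel) → -ham → *omoham*.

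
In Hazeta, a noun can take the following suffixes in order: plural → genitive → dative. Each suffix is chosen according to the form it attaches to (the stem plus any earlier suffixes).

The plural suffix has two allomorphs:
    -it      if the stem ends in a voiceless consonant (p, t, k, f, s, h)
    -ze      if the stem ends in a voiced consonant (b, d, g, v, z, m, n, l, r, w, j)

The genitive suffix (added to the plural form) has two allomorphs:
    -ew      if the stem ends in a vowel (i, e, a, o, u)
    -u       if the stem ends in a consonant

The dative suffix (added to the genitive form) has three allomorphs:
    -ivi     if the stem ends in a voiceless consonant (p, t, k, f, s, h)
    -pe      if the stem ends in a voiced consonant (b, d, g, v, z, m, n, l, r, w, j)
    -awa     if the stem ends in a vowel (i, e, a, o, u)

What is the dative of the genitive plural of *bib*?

bibzeewpe

The final consonant of *bib* is /b/, which is voiced, so the plural suffix is -ze, giving *bibze*.
Since the final sound of the plural form *bibze* is /e/ (a vowel), it takes -ew, giving *bibzeew*.
The genitive form *bibzeew* — final sound /w/ (a voiced consonant) → -pe → *bibzeewpe*.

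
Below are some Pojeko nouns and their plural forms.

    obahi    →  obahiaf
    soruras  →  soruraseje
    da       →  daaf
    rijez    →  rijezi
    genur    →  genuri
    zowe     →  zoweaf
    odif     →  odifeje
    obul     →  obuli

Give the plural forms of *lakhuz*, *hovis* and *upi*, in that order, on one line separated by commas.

The alternation tracks the final sound of the stem — -eje when the stem ends in a voiceless consonant (*soruras*, *odif*); -i when the stem ends in a voiced consonant (*rijez*, *genur*, *obul*); -af when the stem ends in a vowel (*obahi*, *da*, *zowe*).
The final sound of *lakhuz* is /z/, which is a voiced consonant, so the suffix is -i, giving *lakhuzi*.
*hovis*: final sound = /s/, a voiceless consonant → -eje → *hoviseje*.
*upi* — final sound /i/ (a vowel) → -af → *upiaf*.

lakhuzi, hoviseje, upiaf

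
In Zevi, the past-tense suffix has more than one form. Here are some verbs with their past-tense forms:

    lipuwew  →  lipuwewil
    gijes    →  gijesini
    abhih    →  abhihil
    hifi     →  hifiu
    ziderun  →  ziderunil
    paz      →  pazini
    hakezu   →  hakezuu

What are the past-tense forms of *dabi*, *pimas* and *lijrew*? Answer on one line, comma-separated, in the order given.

dabiu, pimasini, lijrewil

Looking at the final sound of each stem: -ini when the stem ends in a sibilant (*gijes*, *paz*); -il when the stem ends in a non-sibilant consonant (*lipuwew*, *abhih*, *ziderun*); -u when the stem ends in a vowel (*hifi*, *hakezu*).
*dabi*: final sound = /i/, a vowel → -u → *dabiu*.
The final sound of *pimas* is /s/, which is a sibilant, so the suffix is -ini, giving *pimasini*.
*lijrew*: final sound = /w/, a non-sibilant consonant → -il → *lijrewil*.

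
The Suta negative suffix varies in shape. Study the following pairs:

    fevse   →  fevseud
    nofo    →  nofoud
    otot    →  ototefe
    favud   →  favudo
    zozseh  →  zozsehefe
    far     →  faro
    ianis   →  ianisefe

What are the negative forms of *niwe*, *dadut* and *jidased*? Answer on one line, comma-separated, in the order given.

The suffix is conditioned by the final sound: -efe when the stem ends in a voiceless consonant (*otot*, *zozseh*, *ianis*); -o when the stem ends in a voiced consonant (*favud*, *far*); -ud when the stem ends in a vowel (*fevse*, *nofo*).
*niwe*: final sound = /e/, a vowel → -ud → *niweud*.
Since the final sound of *dadut* is /t/ (a voiceless consonant), it takes -efe, giving *dadutefe*.
*jidased*: final sound = /d/, a voiced consonant → -o → *jidasedo*.

niweud, dadutefe, jidasedo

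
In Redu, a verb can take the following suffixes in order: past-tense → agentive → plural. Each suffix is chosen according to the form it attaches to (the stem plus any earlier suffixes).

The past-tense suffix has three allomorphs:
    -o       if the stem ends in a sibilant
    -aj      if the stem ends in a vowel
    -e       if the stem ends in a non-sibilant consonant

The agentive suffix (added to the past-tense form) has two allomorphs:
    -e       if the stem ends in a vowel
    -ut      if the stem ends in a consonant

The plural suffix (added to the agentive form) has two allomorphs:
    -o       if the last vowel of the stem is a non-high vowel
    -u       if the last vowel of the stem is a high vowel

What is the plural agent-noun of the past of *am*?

ameeo

The final sound of *am* is /m/, which is a non-sibilant consonant, so the past-tense suffix is -e, giving *ame*.
The past-tense form *ame* — final sound /e/ (a vowel) → -e → *amee*.
The agentive form *amee* — last vowel /e/ (a non-high vowel) → -o → *ameeo*.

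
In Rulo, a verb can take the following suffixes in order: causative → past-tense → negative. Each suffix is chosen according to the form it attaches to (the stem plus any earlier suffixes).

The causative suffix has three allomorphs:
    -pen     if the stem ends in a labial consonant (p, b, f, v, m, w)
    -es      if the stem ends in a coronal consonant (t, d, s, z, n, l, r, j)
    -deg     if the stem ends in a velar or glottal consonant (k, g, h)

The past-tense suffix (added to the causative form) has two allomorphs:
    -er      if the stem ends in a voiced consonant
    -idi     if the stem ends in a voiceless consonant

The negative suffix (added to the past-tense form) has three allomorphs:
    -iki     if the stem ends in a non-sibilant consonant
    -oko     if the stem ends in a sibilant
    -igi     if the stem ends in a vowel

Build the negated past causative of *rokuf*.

The final consonant of *rokuf* is /f/, which is labial, so the causative suffix is -pen, giving *rokufpen*.
The final consonant of the causative form *rokufpen* is /n/, which is voiced, so the past-tense suffix is -er, giving *rokufpener*.
The final sound of the past-tense form *rokufpener* is /r/, which is a non-sibilant consonant, so the negative suffix is -iki, giving *rokufpeneriki*.

rokufpeneriki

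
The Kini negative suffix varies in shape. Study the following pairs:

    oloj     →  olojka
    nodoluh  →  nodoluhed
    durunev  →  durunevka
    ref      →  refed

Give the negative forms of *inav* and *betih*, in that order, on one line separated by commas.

Looking at the final consonant of each stem: -ed when the stem ends in a voiceless consonant (*nodoluh*, *ref*); -ka when the stem ends in a voiced consonant (*oloj*, *durunev*).
*inav*: final consonant = /v/, voiced → -ka → *inavka*.
Since the final consonant of *betih* is /h/ (voiceless), it takes -ed, giving *betihed*.

inavka, betihed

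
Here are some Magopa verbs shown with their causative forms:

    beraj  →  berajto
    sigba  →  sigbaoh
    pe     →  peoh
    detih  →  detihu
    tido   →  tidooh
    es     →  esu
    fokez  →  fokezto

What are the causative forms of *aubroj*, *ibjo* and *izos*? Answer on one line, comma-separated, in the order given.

aubrojto, ibjooh, izosu

The alternation tracks the final sound of the stem — -u when the stem ends in a voiceless consonant (*detih*, *es*); -to when the stem ends in a voiced consonant (*beraj*, *fokez*); -oh when the stem ends in a vowel (*sigba*, *pe*, *tido*).
*aubroj*: final sound = /j/, a voiced consonant → -to → *aubrojto*.
*ibjo* — final sound /o/ (a vowel) → -oh → *ibjooh*.
*izos* — final sound /s/ (a voiceless consonant) → -u → *izosu*.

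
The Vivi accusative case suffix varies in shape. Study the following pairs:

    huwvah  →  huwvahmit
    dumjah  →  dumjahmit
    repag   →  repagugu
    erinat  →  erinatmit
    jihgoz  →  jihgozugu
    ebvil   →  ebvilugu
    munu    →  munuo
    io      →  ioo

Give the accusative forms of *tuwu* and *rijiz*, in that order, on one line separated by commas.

tuwuo, rijizugu

Looking at the final sound of each stem: -mit when the stem ends in a voiceless consonant (*huwvah*, *dumjah*, *erinat*); -ugu when the stem ends in a voiced consonant (*repag*, *jihgoz*, *ebvil*); -o when the stem ends in a vowel (*munu*, *io*).
*tuwu*: final sound = /u/, a vowel → -o → *tuwuo*.
The final sound of *rijiz* is /z/, which is a voiced consonant, so the suffix is -ugu, giving *rijizugu*.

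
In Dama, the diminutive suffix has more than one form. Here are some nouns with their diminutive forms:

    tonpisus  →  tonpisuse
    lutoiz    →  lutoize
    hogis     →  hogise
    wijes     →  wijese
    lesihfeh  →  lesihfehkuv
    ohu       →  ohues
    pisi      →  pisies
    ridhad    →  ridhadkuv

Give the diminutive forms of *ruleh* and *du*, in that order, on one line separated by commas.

The alternation tracks the final sound of the stem — -e when the stem ends in a sibilant (*tonpisus*, *lutoiz*, *hogis*, *wijes*); -kuv when the stem ends in a non-sibilant consonant (*lesihfeh*, *ridhad*); -es when the stem ends in a vowel (*ohu*, *pisi*).
*ruleh* — final sound /h/ (a non-sibilant consonant) → -kuv → *rulehkuv*.
*du* — final sound /u/ (a vowel) → -es → *dues*.

rulehkuv, dues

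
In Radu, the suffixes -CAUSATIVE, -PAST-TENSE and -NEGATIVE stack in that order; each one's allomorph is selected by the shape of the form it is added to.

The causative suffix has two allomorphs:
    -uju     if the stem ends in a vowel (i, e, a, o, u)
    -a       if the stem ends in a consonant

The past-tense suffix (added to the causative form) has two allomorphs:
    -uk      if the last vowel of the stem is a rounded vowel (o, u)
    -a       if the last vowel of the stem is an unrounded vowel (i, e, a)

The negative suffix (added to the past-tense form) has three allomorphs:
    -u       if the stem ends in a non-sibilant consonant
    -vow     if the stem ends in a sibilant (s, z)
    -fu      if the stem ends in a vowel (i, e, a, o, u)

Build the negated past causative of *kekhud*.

The final sound of *kekhud* is /d/, which is a consonant, so the causative suffix is -a, giving *kekhuda*.
The causative form *kekhuda* — last vowel /a/ (an unrounded vowel) → -a → *kekhudaa*.
The past-tense form *kekhudaa* — final sound /a/ (a vowel) → -fu → *kekhudaafu*.

kekhudaafu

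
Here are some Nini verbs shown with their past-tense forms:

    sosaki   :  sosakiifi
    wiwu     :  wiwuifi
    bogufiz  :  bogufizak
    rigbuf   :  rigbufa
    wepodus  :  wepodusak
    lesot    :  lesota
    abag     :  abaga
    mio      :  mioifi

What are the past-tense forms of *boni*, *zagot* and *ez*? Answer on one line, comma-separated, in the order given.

boniifi, zagota, ezak

Looking at the final sound of each stem: -ak when the stem ends in a sibilant (*bogufiz*, *wepodus*); -a when the stem ends in a non-sibilant consonant (*rigbuf*, *lesot*, *abag*); -ifi when the stem ends in a vowel (*sosaki*, *wiwu*, *mio*).
Since the final sound of *boni* is /i/ (a vowel), it takes -ifi, giving *boniifi*.
*zagot* — final sound /t/ (a non-sibilant consonant) → -a → *zagota*.
The final sound of *ez* is /z/, which is a sibilant, so the suffix is -ak, giving *ezak*.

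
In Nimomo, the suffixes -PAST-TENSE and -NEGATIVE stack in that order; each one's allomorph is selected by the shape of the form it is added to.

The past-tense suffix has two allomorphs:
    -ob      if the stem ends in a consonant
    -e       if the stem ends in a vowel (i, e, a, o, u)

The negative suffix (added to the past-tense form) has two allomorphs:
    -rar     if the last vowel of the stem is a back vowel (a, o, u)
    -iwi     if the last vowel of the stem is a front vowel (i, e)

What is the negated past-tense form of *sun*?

sunobrar

The final sound of *sun* is /n/, which is a consonant, so the past-tense suffix is -ob, giving *sunob*.
Since the last vowel of the past-tense form *sunob* is /o/ (a back vowel), it takes -rar, giving *sunobrar*.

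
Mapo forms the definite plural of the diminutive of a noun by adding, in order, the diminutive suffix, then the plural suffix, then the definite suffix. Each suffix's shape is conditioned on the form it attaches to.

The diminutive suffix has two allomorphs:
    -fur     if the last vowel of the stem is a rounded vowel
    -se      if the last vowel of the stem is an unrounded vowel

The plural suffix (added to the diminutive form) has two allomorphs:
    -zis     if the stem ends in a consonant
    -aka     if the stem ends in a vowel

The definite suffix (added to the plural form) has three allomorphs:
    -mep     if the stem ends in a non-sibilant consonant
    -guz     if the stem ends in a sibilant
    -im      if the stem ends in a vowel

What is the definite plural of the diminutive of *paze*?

pazeseakaim

*paze* — last vowel /e/ (an unrounded vowel) → -se → *pazese*.
Since the final sound of the diminutive form *pazese* is /e/ (a vowel), it takes -aka, giving *pazeseaka*.
The plural form *pazeseaka* — final sound /a/ (a vowel) → -im → *pazeseakaim*.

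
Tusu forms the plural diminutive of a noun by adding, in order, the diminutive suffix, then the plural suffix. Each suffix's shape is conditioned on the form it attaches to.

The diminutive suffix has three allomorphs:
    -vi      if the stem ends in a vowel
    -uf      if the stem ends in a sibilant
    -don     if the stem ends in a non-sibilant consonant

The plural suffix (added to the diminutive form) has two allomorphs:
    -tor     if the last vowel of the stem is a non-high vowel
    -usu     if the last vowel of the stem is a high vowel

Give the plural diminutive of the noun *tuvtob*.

*tuvtob*: final sound = /b/, a non-sibilant consonant → -don → *tuvtobdon*.
Since the last vowel of the diminutive form *tuvtobdon* is /o/ (a non-high vowel), it takes -tor, giving *tuvtobdontor*.

tuvtobdontor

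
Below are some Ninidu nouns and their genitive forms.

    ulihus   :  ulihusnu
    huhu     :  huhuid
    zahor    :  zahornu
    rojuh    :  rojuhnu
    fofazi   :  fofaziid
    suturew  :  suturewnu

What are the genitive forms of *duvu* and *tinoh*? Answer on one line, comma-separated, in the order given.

duvuid, tinohnu

The suffix is conditioned by the final sound: -nu when the stem ends in a consonant (*ulihus*, *zahor*, *rojuh*, *suturew*); -id when the stem ends in a vowel (*huhu*, *fofazi*).
Since the final sound of *duvu* is /u/ (a vowel), it takes -id, giving *duvuid*.
*tinoh*: final sound = /h/, a consonant → -nu → *tinohnu*.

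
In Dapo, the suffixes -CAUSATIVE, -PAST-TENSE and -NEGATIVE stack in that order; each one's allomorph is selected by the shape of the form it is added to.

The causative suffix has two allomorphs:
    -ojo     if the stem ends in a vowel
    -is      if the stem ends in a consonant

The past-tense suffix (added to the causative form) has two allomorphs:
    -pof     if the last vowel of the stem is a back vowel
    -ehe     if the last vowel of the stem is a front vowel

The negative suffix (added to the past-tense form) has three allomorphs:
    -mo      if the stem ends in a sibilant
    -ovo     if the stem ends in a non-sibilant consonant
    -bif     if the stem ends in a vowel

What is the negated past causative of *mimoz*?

mimozisehebif

*mimoz*: final sound = /z/, a consonant → -is → *mimozis*.
The last vowel of the causative form *mimozis* is /i/, which is a front vowel, so the past-tense suffix is -ehe, giving *mimozisehe*.
The past-tense form *mimozisehe* — final sound /e/ (a vowel) → -bif → *mimozisehebif*.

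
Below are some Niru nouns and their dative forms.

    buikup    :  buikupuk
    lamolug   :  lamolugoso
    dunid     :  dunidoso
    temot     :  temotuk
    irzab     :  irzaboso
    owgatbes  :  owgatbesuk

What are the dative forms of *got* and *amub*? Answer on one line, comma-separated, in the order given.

Looking at the final consonant of each stem: -uk when the stem ends in a voiceless consonant (*buikup*, *temot*, *owgatbes*); -oso when the stem ends in a voiced consonant (*lamolug*, *dunid*, *irzab*).
*got* — final consonant /t/ (voiceless) → -uk → *gotuk*.
The final consonant of *amub* is /b/, which is voiced, so the suffix is -oso, giving *amuboso*.

gotuk, amuboso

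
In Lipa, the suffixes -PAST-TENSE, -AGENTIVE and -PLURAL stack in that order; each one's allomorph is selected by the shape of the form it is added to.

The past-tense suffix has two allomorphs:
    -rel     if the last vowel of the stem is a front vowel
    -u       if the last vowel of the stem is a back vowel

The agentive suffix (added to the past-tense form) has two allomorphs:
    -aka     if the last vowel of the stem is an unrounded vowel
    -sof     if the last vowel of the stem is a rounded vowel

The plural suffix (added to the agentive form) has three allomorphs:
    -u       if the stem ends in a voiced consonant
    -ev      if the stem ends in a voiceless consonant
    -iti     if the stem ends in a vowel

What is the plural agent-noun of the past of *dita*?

The last vowel of *dita* is /a/, which is a back vowel, so the past-tense suffix is -u, giving *ditau*.
Since the last vowel of the past-tense form *ditau* is /u/ (a rounded vowel), it takes -sof, giving *ditausof*.
The final sound of the agentive form *ditausof* is /f/, which is a voiceless consonant, so the plural suffix is -ev, giving *ditausofev*.

ditausofev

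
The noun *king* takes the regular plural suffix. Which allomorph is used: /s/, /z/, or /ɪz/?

/z/

The stem *king* ends in a voiced non-sibilant sound.
The plural suffix surfaces as /ɪz/ after sibilants, /s/ after other voiceless consonants, and /z/ after other voiced sounds.
So the plural -s on *king* is pronounced /z/.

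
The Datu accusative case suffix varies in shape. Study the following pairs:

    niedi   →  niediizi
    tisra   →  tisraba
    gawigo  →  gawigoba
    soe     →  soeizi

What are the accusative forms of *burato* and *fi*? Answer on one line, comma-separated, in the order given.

Looking at the last vowel of each stem: -izi when the last vowel of the stem is a front vowel (*niedi*, *soe*); -ba when the last vowel of the stem is a back vowel (*tisra*, *gawigo*).
*burato*: last vowel = /o/, a back vowel → -ba → *buratoba*.
*fi* — last vowel /i/ (a front vowel) → -izi → *fiizi*.

buratoba, fiizi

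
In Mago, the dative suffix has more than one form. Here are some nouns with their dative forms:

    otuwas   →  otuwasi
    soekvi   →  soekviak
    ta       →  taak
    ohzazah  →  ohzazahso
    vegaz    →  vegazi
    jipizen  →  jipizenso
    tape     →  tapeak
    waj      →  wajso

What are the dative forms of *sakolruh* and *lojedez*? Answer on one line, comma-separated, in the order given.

The suffix is conditioned by the final sound: -i when the stem ends in a sibilant (*otuwas*, *vegaz*); -so when the stem ends in a non-sibilant consonant (*ohzazah*, *jipizen*, *waj*); -ak when the stem ends in a vowel (*soekvi*, *ta*, *tape*).
*sakolruh*: final sound = /h/, a non-sibilant consonant → -so → *sakolruhso*.
*lojedez* — final sound /z/ (a sibilant) → -i → *lojedezi*.

sakolruhso, lojedezi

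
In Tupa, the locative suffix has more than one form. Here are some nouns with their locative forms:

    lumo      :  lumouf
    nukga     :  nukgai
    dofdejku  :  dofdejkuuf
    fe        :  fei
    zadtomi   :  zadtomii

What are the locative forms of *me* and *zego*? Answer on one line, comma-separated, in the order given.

mei, zegouf

The alternation tracks the last vowel of the stem — -uf when the last vowel of the stem is a rounded vowel (*lumo*, *dofdejku*); -i when the last vowel of the stem is an unrounded vowel (*nukga*, *fe*, *zadtomi*).
Since the last vowel of *me* is /e/ (an unrounded vowel), it takes -i, giving *mei*.
*zego* — last vowel /o/ (a rounded vowel) → -uf → *zegouf*.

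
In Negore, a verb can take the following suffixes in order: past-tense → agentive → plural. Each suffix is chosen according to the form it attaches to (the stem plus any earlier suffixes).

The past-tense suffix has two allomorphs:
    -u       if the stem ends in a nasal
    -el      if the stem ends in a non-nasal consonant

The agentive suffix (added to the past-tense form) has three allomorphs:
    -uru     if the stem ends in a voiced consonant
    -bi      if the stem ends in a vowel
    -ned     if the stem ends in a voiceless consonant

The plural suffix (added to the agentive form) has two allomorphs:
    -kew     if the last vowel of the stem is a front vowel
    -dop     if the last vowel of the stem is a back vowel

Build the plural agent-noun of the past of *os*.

oselurudop

The final consonant of *os* is /s/, which is non-nasal, so the past-tense suffix is -el, giving *osel*.
The final sound of the past-tense form *osel* is /l/, which is a voiced consonant, so the agentive suffix is -uru, giving *oseluru*.
The agentive form *oseluru*: last vowel = /u/, a back vowel → -dop → *oselurudop*.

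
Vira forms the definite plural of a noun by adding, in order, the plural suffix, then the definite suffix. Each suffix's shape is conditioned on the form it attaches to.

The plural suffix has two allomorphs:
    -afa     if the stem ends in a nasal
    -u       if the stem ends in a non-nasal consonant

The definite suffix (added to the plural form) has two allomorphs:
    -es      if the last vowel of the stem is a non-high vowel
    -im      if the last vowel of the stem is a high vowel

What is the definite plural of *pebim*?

*pebim*: final consonant = /m/, a nasal → -afa → *pebimafa*.
The plural form *pebimafa* — last vowel /a/ (a non-high vowel) → -es → *pebimafaes*.

pebimafaes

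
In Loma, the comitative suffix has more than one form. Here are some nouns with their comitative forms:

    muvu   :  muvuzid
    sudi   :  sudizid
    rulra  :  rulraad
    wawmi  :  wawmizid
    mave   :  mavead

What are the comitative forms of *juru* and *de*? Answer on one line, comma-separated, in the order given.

Looking at the last vowel of each stem: -zid when the last vowel of the stem is a high vowel (*muvu*, *sudi*, *wawmi*); -ad when the last vowel of the stem is a non-high vowel (*rulra*, *mave*).
Since the last vowel of *juru* is /u/ (a high vowel), it takes -zid, giving *juruzid*.
*de*: last vowel = /e/, a non-high vowel → -ad → *dead*.

juruzid, dead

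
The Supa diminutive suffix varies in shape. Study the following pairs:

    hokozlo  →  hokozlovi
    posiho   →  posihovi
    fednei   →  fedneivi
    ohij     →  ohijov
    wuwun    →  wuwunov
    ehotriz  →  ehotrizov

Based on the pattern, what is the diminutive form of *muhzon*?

The pattern is consonant vs. vowel: -ov when the stem ends in a consonant (*ohij*, *wuwun*, *ehotriz*); -vi when the stem ends in a vowel (*hokozlo*, *posiho*, *fednei*).
The final sound of *muhzon* is /n/, which is a consonant, so the suffix is -ov, giving *muhzonov*.

muhzonov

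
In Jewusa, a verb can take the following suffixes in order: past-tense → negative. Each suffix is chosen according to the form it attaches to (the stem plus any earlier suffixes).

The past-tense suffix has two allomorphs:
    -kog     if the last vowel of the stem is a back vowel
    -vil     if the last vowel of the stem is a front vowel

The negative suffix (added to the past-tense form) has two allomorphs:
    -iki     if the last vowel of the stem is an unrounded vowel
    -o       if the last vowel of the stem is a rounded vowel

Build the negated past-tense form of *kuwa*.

Since the last vowel of *kuwa* is /a/ (a back vowel), it takes -kog, giving *kuwakog*.
Since the last vowel of the past-tense form *kuwakog* is /o/ (a rounded vowel), it takes -o, giving *kuwakogo*.

kuwakogo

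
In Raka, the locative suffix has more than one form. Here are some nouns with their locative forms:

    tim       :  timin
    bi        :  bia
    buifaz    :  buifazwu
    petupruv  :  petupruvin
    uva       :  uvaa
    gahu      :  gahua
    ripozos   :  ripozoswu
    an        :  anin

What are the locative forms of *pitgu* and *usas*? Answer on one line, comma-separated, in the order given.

pitgua, usaswu

The pattern is sibilance of the final sound: -wu when the stem ends in a sibilant (*buifaz*, *ripozos*); -in when the stem ends in a non-sibilant consonant (*tim*, *petupruv*, *an*); -a when the stem ends in a vowel (*bi*, *uva*, *gahu*).
*pitgu* — final sound /u/ (a vowel) → -a → *pitgua*.
*usas*: final sound = /s/, a sibilant → -wu → *usaswu*.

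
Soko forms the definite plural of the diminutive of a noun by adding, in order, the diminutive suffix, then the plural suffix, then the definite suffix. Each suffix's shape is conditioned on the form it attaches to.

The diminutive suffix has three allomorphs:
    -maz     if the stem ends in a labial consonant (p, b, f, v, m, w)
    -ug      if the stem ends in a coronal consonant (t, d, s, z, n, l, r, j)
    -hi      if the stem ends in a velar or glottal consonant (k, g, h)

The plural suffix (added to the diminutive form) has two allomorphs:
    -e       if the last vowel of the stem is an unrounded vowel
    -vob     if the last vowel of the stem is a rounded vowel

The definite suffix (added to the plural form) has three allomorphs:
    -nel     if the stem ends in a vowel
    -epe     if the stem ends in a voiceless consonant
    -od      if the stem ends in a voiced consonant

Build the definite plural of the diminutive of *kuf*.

kufmazenel

*kuf*: final consonant = /f/, labial → -maz → *kufmaz*.
The last vowel of the diminutive form *kufmaz* is /a/, which is an unrounded vowel, so the plural suffix is -e, giving *kufmaze*.
Since the final sound of the plural form *kufmaze* is /e/ (a vowel), it takes -nel, giving *kufmazenel*.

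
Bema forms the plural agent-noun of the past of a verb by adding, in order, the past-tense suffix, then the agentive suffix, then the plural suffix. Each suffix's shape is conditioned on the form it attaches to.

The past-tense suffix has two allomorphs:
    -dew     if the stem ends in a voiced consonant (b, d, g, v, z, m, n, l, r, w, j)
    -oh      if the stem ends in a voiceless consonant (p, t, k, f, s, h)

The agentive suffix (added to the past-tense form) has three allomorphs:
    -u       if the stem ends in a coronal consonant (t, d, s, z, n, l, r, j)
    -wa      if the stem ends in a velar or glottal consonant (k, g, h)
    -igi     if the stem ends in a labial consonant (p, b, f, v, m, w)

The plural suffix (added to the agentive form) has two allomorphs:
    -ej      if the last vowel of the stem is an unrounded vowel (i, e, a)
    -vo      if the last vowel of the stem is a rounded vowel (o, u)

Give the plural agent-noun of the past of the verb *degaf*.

*degaf* — final consonant /f/ (voiceless) → -oh → *degafoh*.
The past-tense form *degafoh*: final consonant = /h/, velar/glottal → -wa → *degafohwa*.
The agentive form *degafohwa* — last vowel /a/ (an unrounded vowel) → -ej → *degafohwaej*.

degafohwaej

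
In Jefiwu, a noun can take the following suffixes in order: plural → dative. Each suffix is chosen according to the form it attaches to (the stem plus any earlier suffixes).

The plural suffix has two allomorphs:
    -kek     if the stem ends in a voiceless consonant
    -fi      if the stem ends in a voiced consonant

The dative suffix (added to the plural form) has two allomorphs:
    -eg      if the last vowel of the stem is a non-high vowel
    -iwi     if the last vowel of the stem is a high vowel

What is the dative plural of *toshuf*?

*toshuf*: final consonant = /f/, voiceless → -kek → *toshufkek*.
The plural form *toshufkek*: last vowel = /e/, a non-high vowel → -eg → *toshufkekeg*.

toshufkekeg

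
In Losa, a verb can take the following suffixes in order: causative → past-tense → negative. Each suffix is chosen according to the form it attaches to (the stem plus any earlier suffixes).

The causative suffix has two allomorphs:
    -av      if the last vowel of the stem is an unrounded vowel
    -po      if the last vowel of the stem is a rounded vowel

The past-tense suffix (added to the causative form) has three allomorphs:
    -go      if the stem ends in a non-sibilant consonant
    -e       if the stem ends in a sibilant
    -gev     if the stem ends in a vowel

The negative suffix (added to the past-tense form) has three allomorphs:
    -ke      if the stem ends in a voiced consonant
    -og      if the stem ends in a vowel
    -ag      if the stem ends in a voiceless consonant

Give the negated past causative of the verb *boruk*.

*boruk* — last vowel /u/ (a rounded vowel) → -po → *borukpo*.
The causative form *borukpo* — final sound /o/ (a vowel) → -gev → *borukpogev*.
The past-tense form *borukpogev* — final sound /v/ (a voiced consonant) → -ke → *borukpogevke*.

borukpogevke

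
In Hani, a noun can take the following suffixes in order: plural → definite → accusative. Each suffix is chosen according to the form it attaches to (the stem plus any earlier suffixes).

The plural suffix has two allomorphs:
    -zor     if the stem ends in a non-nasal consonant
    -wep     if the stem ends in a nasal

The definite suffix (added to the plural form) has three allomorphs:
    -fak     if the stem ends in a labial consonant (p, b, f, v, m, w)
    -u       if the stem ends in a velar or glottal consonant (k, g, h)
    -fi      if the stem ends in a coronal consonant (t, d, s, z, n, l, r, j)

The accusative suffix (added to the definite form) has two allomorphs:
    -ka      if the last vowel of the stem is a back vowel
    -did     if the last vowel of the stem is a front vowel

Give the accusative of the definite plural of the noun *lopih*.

The final consonant of *lopih* is /h/, which is non-nasal, so the plural suffix is -zor, giving *lopihzor*.
The final consonant of the plural form *lopihzor* is /r/, which is coronal, so the definite suffix is -fi, giving *lopihzorfi*.
The definite form *lopihzorfi* — last vowel /i/ (a front vowel) → -did → *lopihzorfidid*.

lopihzorfidid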